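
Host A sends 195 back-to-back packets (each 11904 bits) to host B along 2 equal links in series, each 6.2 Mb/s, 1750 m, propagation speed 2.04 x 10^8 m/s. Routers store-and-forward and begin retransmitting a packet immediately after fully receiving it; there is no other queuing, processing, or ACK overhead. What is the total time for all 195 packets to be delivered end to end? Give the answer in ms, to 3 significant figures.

Per-hop transmission t_tx = L/R = 11904/6200000 = 1.92 ms.
Per-hop propagation t_prop = 1750/204000000 = 0.00857843 ms.
Pipeline fill: first packet needs 2·t_tx to clear all hops; remaining 194 packets each add one t_tx.
Total = (2+195-1)·t_tx + 2·t_prop = 196·1.92 + 2·0.00857843 = 376 ms.

376 ms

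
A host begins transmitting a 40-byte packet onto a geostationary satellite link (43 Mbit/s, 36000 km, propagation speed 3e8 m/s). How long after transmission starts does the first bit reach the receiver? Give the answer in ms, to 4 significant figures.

120.0 ms

First bit experiences only propagation delay: d/s = 36000000/300000000 = 120.0 ms.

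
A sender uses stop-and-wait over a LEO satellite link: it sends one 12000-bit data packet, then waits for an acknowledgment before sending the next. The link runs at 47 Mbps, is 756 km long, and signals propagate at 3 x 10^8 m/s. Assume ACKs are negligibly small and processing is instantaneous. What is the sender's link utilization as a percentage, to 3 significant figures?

t_tx = L/R = 12000/47000000 = 0.000255319 s.
t_prop = 756000/300000000 = 0.00252 s; RTT = 0.00504 s.
Cycle = t_tx + RTT = 0.00529532 s.
Utilization = t_tx / cycle = 0.000255319/0.00529532 = 4.82 %.

4.82 %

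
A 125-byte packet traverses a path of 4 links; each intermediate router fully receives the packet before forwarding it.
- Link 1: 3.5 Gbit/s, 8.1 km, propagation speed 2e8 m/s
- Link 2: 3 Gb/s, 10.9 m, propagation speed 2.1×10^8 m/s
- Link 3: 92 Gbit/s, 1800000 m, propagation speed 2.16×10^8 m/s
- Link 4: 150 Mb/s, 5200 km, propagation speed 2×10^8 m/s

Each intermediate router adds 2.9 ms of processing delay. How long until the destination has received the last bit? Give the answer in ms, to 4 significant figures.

L = 125 × 8 = 1000 bits.
Transmission delays (L/R per hop): 0.000285714, 0.000333333, 1.08696e-05, 0.00666667 ms; sum = 0.00729658 ms.
Propagation delays (d/s per hop): 0.0405, 5.19048e-05, 8.33333, 26 ms; sum = 34.3739 ms.
Processing at 3 router(s): 3 × 2.9 ms = 8.7 ms.
End-to-end = 43.08 ms.

43.08 ms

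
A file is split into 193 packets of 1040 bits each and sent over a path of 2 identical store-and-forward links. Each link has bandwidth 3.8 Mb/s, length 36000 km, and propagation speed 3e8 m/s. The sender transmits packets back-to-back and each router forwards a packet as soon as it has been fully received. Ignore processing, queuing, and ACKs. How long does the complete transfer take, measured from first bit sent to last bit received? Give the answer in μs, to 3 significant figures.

Per-hop transmission t_tx = L/R = 1040/3800000 = 273.684 μs.
Per-hop propagation t_prop = 36000000/300000000 = 120000 μs.
Pipeline fill: first packet needs 2·t_tx to clear all hops; remaining 192 packets each add one t_tx.
Total = (2+193-1)·t_tx + 2·t_prop = 194·273.684 + 2·120000 = 293000 μs.

293000 μs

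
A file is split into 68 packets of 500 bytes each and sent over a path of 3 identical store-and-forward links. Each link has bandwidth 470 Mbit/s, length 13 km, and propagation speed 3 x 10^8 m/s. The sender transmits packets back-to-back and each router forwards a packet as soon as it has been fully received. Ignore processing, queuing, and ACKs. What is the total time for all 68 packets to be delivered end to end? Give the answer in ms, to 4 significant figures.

Per-hop transmission t_tx = L/R = 4000/470000000 = 0.00851064 ms.
Per-hop propagation t_prop = 13000/300000000 = 0.0433333 ms.
Pipeline fill: first packet needs 3·t_tx to clear all hops; remaining 67 packets each add one t_tx.
Total = (3+68-1)·t_tx + 3·t_prop = 70·0.00851064 + 3·0.0433333 = 0.7257 ms.

0.7257 ms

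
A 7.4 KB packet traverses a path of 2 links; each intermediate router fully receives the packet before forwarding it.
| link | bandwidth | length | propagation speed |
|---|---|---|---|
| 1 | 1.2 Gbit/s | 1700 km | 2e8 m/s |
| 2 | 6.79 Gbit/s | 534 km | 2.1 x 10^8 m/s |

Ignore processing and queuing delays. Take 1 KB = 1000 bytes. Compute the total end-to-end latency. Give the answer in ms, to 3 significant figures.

L = 59200 bits.
Transmission delays (L/R per hop): 0.0493333, 0.0087187 ms; sum = 0.058052 ms.
Propagation delays (d/s per hop): 8.5, 2.54286 ms; sum = 11.0429 ms.
End-to-end = 11.1 ms.

11.1 ms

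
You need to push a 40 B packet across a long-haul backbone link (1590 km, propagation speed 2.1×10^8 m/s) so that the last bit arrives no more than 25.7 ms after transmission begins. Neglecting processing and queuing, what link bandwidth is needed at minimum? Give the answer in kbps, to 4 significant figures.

17.65 kbps

L = 320 bits.
Propagation delay = 1590000 / 210000000 = 7.57143 ms.
Transmission budget = 25.7 − 7.57143 = 18.1286 ms.
R ≥ L / t_tx = 320 bits / 0.0181286 s = 17.65 kbps.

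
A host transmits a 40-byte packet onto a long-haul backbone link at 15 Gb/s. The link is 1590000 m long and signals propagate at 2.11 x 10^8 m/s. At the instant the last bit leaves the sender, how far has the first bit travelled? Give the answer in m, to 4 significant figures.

4.501 m

t_tx = L/R = 320/15000000000 = 2.13333e-08 s.
Distance = s × t_tx = 211000000 × 2.13333e-08 = 4.501 m.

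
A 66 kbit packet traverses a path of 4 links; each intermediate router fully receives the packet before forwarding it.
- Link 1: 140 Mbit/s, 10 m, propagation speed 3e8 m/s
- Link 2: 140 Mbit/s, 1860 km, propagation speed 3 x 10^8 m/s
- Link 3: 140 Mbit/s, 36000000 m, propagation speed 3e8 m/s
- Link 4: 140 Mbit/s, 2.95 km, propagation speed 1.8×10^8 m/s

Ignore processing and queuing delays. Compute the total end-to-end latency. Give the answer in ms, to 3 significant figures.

L = 66000 bits.
Transmission delay per hop = L/R = 66000/140000000 = 0.471429 ms; 4 hops → 1.88571 ms.
Propagation delays (d/s per hop): 3.33333e-05, 6.2, 120, 0.0163889 ms; sum = 126.216 ms.
End-to-end = 128 ms.

128 ms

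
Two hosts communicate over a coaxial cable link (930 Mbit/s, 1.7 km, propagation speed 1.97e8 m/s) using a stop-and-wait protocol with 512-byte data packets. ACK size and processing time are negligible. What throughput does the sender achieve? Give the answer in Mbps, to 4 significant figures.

189.1 Mbps

t_tx = L/R = 4096/930000000 = 4.4043e-06 s.
t_prop = 1700/197000000 = 8.62944e-06 s; RTT = 1.72589e-05 s.
Cycle = t_tx + RTT = 2.16632e-05 s.
Throughput = L / cycle = 4096 / 2.16632e-05 = 189.1 Mbps.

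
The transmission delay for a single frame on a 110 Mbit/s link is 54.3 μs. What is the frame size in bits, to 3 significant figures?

L = R × t_tx = 110000000 b/s × 5.43e-05 s = 5973 bits.

5970 bits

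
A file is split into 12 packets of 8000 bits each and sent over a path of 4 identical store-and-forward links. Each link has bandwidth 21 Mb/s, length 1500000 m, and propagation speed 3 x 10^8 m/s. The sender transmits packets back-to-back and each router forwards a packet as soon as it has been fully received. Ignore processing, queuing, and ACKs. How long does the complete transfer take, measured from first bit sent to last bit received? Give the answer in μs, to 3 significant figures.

Per-hop transmission t_tx = L/R = 8000/21000000 = 380.952 μs.
Per-hop propagation t_prop = 1500000/300000000 = 5000 μs.
Pipeline fill: first packet needs 4·t_tx to clear all hops; remaining 11 packets each add one t_tx.
Total = (4+12-1)·t_tx + 4·t_prop = 15·380.952 + 4·5000 = 25700 μs.

25700 μs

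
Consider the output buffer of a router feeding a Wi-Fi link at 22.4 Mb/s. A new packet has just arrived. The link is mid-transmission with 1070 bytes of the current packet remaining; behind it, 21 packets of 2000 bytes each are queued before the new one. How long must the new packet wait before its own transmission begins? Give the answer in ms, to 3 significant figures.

15.4 ms

Each queued packet: L/R = 16000/22400000 = 0.714286 ms.
21 queued → 15 ms.
Plus remaining 8560 bits of current packet: 0.382143 ms.
Queuing delay = 15.4 ms.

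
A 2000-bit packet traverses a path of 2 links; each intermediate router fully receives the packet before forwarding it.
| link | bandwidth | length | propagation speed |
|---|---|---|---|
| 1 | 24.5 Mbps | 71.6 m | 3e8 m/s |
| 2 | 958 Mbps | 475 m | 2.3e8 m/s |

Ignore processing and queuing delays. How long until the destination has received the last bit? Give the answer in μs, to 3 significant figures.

Transmission delays (L/R per hop): 81.6327, 2.08768 μs; sum = 83.7203 μs.
Propagation delays (d/s per hop): 0.238667, 2.06522 μs; sum = 2.30388 μs.
End-to-end = 86.0 μs.

86.0 μs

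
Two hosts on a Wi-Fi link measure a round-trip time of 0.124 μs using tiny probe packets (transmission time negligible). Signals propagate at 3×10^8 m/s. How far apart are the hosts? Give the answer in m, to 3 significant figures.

One-way propagation = RTT/2 = 0.062 μs.
d = s × t = 300000000 × 6.2e-08 = 18.6 m.

18.6 m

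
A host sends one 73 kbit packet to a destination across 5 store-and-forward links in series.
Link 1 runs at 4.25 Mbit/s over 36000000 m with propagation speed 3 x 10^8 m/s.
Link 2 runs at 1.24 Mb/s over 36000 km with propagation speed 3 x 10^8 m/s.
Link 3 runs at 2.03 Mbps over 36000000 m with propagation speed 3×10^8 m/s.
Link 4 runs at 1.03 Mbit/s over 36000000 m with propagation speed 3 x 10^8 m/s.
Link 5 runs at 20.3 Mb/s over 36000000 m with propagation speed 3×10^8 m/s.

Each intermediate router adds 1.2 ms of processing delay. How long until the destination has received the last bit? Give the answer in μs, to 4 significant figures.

L = 73000 bits.
Transmission delays (L/R per hop): 17176.5, 58871, 35960.6, 70873.8, 3596.06 μs; sum = 186478 μs.
Propagation delays (d/s per hop): 120000, 120000, 120000, 120000, 120000 μs; sum = 600000 μs.
Processing at 4 router(s): 4 × 1.2 ms = 4800 μs.
End-to-end = 791300 μs.

791300 μs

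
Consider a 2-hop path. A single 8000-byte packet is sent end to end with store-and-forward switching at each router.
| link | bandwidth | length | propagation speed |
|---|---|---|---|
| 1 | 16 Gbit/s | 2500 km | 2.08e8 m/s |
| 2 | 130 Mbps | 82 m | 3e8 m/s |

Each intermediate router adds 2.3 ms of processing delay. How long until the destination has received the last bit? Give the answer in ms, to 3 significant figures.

L = 8000 × 8 = 64000 bits.
Transmission delays (L/R per hop): 0.004, 0.492308 ms; sum = 0.496308 ms.
Propagation delays (d/s per hop): 12.0192, 0.000273333 ms; sum = 12.0195 ms.
Processing at 1 router(s): 1 × 2.3 ms = 2.3 ms.
End-to-end = 14.8 ms.

14.8 ms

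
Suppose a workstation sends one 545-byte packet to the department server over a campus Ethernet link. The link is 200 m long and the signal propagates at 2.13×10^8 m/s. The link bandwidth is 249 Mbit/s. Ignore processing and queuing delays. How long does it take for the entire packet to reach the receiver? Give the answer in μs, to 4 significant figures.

L = 545 × 8 = 4360 bits.
Transmission delay = L/R = 4360 / 249000000 = 17.51 μs.
Propagation delay = d/s = 200 m / 213000000 m/s = 0.938967 μs.
Total = 18.45 μs.

18.45 μs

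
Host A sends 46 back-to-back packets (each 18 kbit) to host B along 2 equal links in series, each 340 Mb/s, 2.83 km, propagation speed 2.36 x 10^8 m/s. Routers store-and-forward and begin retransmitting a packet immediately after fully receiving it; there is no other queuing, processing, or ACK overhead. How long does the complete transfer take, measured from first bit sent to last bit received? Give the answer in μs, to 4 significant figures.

Per-hop transmission t_tx = L/R = 18000/340000000 = 52.9412 μs.
Per-hop propagation t_prop = 2830/236000000 = 11.9915 μs.
Pipeline fill: first packet needs 2·t_tx to clear all hops; remaining 45 packets each add one t_tx.
Total = (2+46-1)·t_tx + 2·t_prop = 47·52.9412 + 2·11.9915 = 2512 μs.

2512 μs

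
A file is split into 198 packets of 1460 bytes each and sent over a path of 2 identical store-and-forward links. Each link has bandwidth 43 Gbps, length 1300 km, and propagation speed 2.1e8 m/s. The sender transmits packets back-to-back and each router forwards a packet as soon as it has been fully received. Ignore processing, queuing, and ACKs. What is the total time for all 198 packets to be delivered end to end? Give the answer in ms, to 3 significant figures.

Per-hop transmission t_tx = L/R = 11680/43000000000 = 0.000271628 ms.
Per-hop propagation t_prop = 1300000/210000000 = 6.19048 ms.
Pipeline fill: first packet needs 2·t_tx to clear all hops; remaining 197 packets each add one t_tx.
Total = (2+198-1)·t_tx + 2·t_prop = 199·0.000271628 + 2·6.19048 = 12.4 ms.

12.4 ms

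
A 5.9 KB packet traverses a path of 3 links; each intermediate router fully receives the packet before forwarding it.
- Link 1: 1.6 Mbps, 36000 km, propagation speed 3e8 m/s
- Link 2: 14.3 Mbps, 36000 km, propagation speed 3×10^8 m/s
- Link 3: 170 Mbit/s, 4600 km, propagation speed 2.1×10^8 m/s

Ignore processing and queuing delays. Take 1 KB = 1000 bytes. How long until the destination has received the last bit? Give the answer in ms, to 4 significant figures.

L = 47200 bits.
Transmission delays (L/R per hop): 29.5, 3.3007, 0.277647 ms; sum = 33.0783 ms.
Propagation delays (d/s per hop): 120, 120, 21.9048 ms; sum = 261.905 ms.
End-to-end = 295.0 ms.

295.0 ms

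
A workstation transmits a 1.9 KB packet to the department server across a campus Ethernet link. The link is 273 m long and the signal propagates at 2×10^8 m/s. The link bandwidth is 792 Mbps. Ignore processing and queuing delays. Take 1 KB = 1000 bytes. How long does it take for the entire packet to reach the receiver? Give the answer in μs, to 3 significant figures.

L = 15200 bits.
Transmission delay = L/R = 15200 / 792000000 = 19.1919 μs.
Propagation delay = d/s = 273 m / 200000000 m/s = 1.365 μs.
Total = 20.6 μs.

20.6 μs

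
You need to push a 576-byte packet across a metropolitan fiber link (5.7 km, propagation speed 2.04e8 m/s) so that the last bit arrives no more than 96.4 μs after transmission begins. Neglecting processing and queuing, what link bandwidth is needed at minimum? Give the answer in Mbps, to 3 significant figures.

L = 4608 bits.
Propagation delay = 5700 / 204000000 = 27.9412 μs.
Transmission budget = 96.4 − 27.9412 = 68.4588 μs.
R ≥ L / t_tx = 4608 bits / 6.84588e-05 s = 67.3 Mbps.

67.3 Mbps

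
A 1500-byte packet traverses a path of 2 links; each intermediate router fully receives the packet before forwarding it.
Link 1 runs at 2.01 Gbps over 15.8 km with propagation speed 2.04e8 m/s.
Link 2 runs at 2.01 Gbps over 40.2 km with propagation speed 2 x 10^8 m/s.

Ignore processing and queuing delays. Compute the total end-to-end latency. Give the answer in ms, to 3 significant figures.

0.290 ms

L = 1500 × 8 = 12000 bits.
Transmission delay per hop = L/R = 12000/2.01e+09 = 0.00597015 ms; 2 hops → 0.0119403 ms.
Propagation delays (d/s per hop): 0.077451, 0.201 ms; sum = 0.278451 ms.
End-to-end = 0.290 ms.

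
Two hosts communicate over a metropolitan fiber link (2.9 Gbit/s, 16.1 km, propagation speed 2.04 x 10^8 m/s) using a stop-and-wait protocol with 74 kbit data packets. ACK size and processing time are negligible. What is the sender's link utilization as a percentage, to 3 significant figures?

13.9 %

t_tx = L/R = 74000/2900000000 = 2.55172e-05 s.
t_prop = 16100/204000000 = 7.89216e-05 s; RTT = 0.000157843 s.
Cycle = t_tx + RTT = 0.00018336 s.
Utilization = t_tx / cycle = 2.55172e-05/0.00018336 = 13.9 %.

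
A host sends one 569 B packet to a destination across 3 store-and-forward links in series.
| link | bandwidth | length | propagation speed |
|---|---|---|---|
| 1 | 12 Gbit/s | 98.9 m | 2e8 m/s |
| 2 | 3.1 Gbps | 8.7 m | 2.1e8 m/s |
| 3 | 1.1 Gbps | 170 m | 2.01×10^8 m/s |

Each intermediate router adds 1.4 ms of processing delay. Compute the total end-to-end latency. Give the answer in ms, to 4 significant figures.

L = 569 × 8 = 4552 bits.
Transmission delays (L/R per hop): 0.000379333, 0.00146839, 0.00413818 ms; sum = 0.0059859 ms.
Propagation delays (d/s per hop): 0.0004945, 4.14286e-05, 0.000845771 ms; sum = 0.0013817 ms.
Processing at 2 router(s): 2 × 1.4 ms = 2.8 ms.
End-to-end = 2.807 ms.

2.807 ms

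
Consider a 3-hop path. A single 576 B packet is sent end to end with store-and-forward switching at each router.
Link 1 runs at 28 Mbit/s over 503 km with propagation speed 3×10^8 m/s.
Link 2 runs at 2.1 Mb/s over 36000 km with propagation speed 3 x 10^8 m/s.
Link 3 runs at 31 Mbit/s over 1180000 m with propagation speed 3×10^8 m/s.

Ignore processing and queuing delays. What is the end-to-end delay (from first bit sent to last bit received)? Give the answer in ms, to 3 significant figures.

L = 576 × 8 = 4608 bits.
Transmission delays (L/R per hop): 0.164571, 2.19429, 0.148645 ms; sum = 2.5075 ms.
Propagation delays (d/s per hop): 1.67667, 120, 3.93333 ms; sum = 125.61 ms.
End-to-end = 128 ms.

128 ms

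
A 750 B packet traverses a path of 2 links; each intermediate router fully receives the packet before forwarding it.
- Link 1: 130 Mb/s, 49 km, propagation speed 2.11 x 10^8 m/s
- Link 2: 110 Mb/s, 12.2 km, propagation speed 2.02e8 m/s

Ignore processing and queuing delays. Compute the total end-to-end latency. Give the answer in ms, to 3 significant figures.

L = 750 × 8 = 6000 bits.
Transmission delays (L/R per hop): 0.0461538, 0.0545455 ms; sum = 0.100699 ms.
Propagation delays (d/s per hop): 0.232227, 0.060396 ms; sum = 0.292624 ms.
End-to-end = 0.393 ms.

0.393 ms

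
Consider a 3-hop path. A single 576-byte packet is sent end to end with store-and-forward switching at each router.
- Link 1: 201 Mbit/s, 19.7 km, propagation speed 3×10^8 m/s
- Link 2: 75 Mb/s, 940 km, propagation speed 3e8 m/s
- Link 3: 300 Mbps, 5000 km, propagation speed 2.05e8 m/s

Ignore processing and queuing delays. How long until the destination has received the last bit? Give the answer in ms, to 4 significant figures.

27.69 ms

L = 576 × 8 = 4608 bits.
Transmission delays (L/R per hop): 0.0229254, 0.06144, 0.01536 ms; sum = 0.0997254 ms.
Propagation delays (d/s per hop): 0.0656667, 3.13333, 24.3902 ms; sum = 27.5892 ms.
End-to-end = 27.69 ms.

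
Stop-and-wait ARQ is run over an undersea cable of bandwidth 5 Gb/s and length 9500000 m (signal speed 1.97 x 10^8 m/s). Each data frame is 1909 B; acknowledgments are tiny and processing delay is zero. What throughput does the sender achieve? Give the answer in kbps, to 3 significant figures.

t_tx = L/R = 15272/5000000000 = 3.0544e-06 s.
t_prop = 9500000/197000000 = 0.0482234 s; RTT = 0.0964467 s.
Cycle = t_tx + RTT = 0.0964498 s.
Throughput = L / cycle = 15272 / 0.0964498 = 158 kbps.

158 kbps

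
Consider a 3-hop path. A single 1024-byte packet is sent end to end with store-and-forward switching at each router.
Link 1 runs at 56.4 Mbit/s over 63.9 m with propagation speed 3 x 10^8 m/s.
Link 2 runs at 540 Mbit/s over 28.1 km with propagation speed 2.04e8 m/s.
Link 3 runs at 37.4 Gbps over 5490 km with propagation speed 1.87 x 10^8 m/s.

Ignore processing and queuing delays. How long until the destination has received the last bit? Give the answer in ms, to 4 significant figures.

L = 1024 × 8 = 8192 bits.
Transmission delays (L/R per hop): 0.145248, 0.0151704, 0.000219037 ms; sum = 0.160638 ms.
Propagation delays (d/s per hop): 0.000213, 0.137745, 29.3583 ms; sum = 29.4962 ms.
End-to-end = 29.66 ms.

29.66 ms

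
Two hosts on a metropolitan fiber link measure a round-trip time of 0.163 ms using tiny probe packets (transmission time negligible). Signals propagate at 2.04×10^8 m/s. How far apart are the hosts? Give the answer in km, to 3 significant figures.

16.6 km

One-way propagation = RTT/2 = 0.0815 ms.
d = s × t = 204000000 × 8.15e-05 = 16.6 km.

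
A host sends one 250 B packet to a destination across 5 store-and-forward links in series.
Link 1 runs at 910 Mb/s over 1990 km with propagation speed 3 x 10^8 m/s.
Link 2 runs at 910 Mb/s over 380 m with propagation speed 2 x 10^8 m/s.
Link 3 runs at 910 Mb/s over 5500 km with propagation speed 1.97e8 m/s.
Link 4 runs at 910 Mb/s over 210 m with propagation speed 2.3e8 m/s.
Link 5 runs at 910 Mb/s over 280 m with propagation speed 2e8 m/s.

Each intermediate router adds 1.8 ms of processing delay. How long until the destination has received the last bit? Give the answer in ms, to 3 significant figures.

L = 250 × 8 = 2000 bits.
Transmission delay per hop = L/R = 2000/910000000 = 0.0021978 ms; 5 hops → 0.010989 ms.
Propagation delays (d/s per hop): 6.63333, 0.0019, 27.9188, 0.000913043, 0.0014 ms; sum = 34.5563 ms.
Processing at 4 router(s): 4 × 1.8 ms = 7.2 ms.
End-to-end = 41.8 ms.

41.8 ms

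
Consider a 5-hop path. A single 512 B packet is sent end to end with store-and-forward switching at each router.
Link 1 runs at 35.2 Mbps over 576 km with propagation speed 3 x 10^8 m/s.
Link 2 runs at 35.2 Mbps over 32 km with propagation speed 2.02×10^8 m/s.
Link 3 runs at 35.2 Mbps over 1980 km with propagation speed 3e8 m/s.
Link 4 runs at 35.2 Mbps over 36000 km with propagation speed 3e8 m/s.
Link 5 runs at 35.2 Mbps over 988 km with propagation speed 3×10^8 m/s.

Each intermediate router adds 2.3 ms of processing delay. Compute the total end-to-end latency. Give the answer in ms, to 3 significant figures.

L = 512 × 8 = 4096 bits.
Transmission delay per hop = L/R = 4096/35200000 = 0.116364 ms; 5 hops → 0.581818 ms.
Propagation delays (d/s per hop): 1.92, 0.158416, 6.6, 120, 3.29333 ms; sum = 131.972 ms.
Processing at 4 router(s): 4 × 2.3 ms = 9.2 ms.
End-to-end = 142 ms.

142 ms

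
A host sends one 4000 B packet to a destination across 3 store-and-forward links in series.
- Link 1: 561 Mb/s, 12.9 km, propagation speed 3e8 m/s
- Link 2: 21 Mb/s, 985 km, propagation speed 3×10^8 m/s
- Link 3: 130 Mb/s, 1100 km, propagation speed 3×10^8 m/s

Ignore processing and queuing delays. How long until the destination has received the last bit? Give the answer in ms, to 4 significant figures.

8.820 ms

L = 4000 × 8 = 32000 bits.
Transmission delays (L/R per hop): 0.057041, 1.52381, 0.246154 ms; sum = 1.827 ms.
Propagation delays (d/s per hop): 0.043, 3.28333, 3.66667 ms; sum = 6.993 ms.
End-to-end = 8.820 ms.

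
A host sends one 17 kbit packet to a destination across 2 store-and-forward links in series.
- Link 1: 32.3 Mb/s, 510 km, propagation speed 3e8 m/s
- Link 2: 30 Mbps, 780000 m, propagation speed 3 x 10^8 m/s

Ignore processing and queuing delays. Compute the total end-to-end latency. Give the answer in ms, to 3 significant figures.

L = 17000 bits.
Transmission delays (L/R per hop): 0.526316, 0.566667 ms; sum = 1.09298 ms.
Propagation delays (d/s per hop): 1.7, 2.6 ms; sum = 4.3 ms.
End-to-end = 5.39 ms.

5.39 ms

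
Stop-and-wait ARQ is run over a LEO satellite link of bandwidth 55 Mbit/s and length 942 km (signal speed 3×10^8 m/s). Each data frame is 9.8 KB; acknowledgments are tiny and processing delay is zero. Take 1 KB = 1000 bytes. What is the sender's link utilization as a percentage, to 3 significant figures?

t_tx = L/R = 78400/55000000 = 0.00142545 s.
t_prop = 942000/300000000 = 0.00314 s; RTT = 0.00628 s.
Cycle = t_tx + RTT = 0.00770545 s.
Utilization = t_tx / cycle = 0.00142545/0.00770545 = 18.5 %.

18.5 %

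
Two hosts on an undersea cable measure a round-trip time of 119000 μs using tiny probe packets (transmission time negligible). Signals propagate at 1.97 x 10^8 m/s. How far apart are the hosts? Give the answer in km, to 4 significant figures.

One-way propagation = RTT/2 = 59500 μs.
d = s × t = 197000000 × 0.0595 = 11720 km.

11720 km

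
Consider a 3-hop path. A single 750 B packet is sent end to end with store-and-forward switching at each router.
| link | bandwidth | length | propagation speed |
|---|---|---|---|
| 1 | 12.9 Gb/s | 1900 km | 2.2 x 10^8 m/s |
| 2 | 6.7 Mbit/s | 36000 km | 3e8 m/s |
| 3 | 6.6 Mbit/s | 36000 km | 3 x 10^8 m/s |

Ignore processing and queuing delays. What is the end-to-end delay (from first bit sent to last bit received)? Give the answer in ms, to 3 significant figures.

L = 750 × 8 = 6000 bits.
Transmission delays (L/R per hop): 0.000465116, 0.895522, 0.909091 ms; sum = 1.80508 ms.
Propagation delays (d/s per hop): 8.63636, 120, 120 ms; sum = 248.636 ms.
End-to-end = 250 ms.

250 ms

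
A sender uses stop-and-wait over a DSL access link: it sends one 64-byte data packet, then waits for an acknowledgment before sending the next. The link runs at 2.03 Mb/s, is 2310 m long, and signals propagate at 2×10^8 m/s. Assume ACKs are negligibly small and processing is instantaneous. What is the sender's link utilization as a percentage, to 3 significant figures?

t_tx = L/R = 512/2.03e+06 = 0.000252217 s.
t_prop = 2310/200000000 = 1.155e-05 s; RTT = 2.31e-05 s.
Cycle = t_tx + RTT = 0.000275317 s.
Utilization = t_tx / cycle = 0.000252217/0.000275317 = 91.6 %.

91.6 %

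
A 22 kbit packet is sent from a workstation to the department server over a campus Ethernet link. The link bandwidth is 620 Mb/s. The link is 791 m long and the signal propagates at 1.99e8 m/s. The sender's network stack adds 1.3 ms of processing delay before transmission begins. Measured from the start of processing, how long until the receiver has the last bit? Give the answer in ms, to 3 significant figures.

L = 22000 bits.
Transmission delay = L/R = 22000 / 620000000 = 0.0354839 ms.
Propagation delay = d/s = 791 m / 199000000 m/s = 0.00397487 ms.
Plus processing delay 1.3 ms = 1.3 ms.
Total = 1.34 ms.

1.34 ms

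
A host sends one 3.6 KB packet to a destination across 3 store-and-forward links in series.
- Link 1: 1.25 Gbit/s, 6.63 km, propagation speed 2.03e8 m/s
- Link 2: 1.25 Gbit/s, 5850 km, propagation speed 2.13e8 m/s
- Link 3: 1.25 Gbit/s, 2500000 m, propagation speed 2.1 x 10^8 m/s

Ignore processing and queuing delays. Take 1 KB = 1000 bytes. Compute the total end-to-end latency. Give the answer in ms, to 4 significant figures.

L = 28800 bits.
Transmission delay per hop = L/R = 28800/1250000000 = 0.02304 ms; 3 hops → 0.06912 ms.
Propagation delays (d/s per hop): 0.0326601, 27.4648, 11.9048 ms; sum = 39.4022 ms.
End-to-end = 39.47 ms.

39.47 ms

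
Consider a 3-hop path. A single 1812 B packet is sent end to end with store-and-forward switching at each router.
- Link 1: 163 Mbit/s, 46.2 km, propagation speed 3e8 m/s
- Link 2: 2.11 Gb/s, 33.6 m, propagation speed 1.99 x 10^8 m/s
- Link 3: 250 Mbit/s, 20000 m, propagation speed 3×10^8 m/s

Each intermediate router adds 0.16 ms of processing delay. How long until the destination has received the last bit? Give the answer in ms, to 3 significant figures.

L = 1812 × 8 = 14496 bits.
Transmission delays (L/R per hop): 0.0889325, 0.00687014, 0.057984 ms; sum = 0.153787 ms.
Propagation delays (d/s per hop): 0.154, 0.000168844, 0.0666667 ms; sum = 0.220836 ms.
Processing at 2 router(s): 2 × 0.16 ms = 0.32 ms.
End-to-end = 0.695 ms.

0.695 ms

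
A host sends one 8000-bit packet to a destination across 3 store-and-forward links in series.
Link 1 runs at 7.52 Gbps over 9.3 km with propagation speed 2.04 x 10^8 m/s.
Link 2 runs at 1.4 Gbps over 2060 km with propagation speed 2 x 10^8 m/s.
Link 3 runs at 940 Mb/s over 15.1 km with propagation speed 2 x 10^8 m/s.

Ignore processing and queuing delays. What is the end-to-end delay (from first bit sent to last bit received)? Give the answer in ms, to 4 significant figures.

Transmission delays (L/R per hop): 0.00106383, 0.00571429, 0.00851064 ms; sum = 0.0152888 ms.
Propagation delays (d/s per hop): 0.0455882, 10.3, 0.0755 ms; sum = 10.4211 ms.
End-to-end = 10.44 ms.

10.44 ms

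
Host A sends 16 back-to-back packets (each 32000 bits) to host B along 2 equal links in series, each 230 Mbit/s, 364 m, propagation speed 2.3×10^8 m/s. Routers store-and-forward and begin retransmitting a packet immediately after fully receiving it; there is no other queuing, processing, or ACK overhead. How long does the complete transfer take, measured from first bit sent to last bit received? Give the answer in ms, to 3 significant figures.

2.37 ms

Per-hop transmission t_tx = L/R = 32000/230000000 = 0.13913 ms.
Per-hop propagation t_prop = 364/2.3e+08 = 0.00158261 ms.
Pipeline fill: first packet needs 2·t_tx to clear all hops; remaining 15 packets each add one t_tx.
Total = (2+16-1)·t_tx + 2·t_prop = 17·0.13913 + 2·0.00158261 = 2.37 ms.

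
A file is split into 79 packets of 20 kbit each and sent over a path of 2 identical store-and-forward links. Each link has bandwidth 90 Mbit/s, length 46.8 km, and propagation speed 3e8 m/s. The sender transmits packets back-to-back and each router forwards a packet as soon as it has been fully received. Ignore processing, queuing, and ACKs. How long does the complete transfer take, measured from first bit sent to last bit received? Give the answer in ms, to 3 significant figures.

18.1 ms

Per-hop transmission t_tx = L/R = 20000/90000000 = 0.222222 ms.
Per-hop propagation t_prop = 46800/300000000 = 0.156 ms.
Pipeline fill: first packet needs 2·t_tx to clear all hops; remaining 78 packets each add one t_tx.
Total = (2+79-1)·t_tx + 2·t_prop = 80·0.222222 + 2·0.156 = 18.1 ms.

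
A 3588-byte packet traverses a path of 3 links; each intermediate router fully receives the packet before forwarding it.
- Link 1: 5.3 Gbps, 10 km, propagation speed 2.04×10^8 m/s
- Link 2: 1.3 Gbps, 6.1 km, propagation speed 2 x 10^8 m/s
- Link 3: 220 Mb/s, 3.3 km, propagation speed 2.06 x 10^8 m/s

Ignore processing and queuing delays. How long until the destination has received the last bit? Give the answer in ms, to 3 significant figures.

0.254 ms

L = 3588 × 8 = 28704 bits.
Transmission delays (L/R per hop): 0.00541585, 0.02208, 0.130473 ms; sum = 0.157969 ms.
Propagation delays (d/s per hop): 0.0490196, 0.0305, 0.0160194 ms; sum = 0.095539 ms.
End-to-end = 0.254 ms.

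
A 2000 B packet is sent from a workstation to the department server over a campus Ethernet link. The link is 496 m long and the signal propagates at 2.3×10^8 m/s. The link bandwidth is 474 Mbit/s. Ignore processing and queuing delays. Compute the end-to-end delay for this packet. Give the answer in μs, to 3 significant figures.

35.9 μs

L = 2000 × 8 = 16000 bits.
Transmission delay = L/R = 16000 / 474000000 = 33.7553 μs.
Propagation delay = d/s = 496 m / 2.3e+08 m/s = 2.15652 μs.
Total = 35.9 μs.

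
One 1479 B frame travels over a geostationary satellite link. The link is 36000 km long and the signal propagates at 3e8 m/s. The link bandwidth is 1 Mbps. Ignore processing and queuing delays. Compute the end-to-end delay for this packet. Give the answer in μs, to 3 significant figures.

L = 1479 × 8 = 11832 bits.
Transmission delay = L/R = 11832 / 1000000 = 11832 μs.
Propagation delay = d/s = 36000000 m / 300000000 m/s = 120000 μs.
Total = 132000 μs.

132000 μs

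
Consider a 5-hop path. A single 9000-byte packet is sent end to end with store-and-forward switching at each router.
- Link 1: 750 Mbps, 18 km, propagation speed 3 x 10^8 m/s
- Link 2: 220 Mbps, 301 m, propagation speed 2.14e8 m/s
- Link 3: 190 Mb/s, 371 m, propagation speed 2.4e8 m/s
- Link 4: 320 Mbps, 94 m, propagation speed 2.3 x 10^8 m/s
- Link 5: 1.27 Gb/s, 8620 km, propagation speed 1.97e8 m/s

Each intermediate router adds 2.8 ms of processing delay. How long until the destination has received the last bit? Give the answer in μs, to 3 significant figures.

56100 μs

L = 9000 × 8 = 72000 bits.
Transmission delays (L/R per hop): 96, 327.273, 378.947, 225, 56.6929 μs; sum = 1083.91 μs.
Propagation delays (d/s per hop): 60, 1.40654, 1.54583, 0.408696, 43756.3 μs; sum = 43819.7 μs.
Processing at 4 router(s): 4 × 2.8 ms = 11200 μs.
End-to-end = 56100 μs.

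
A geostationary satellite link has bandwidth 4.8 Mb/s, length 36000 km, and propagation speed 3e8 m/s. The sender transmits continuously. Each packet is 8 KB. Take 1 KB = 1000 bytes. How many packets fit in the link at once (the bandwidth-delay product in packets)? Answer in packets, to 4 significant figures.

Propagation delay = 36000000 / 300000000 = 0.12 s.
BDP = R × t_prop = 4800000 × 0.12 = 576000 bits.
In packets of 64000 bits: 9.000 packets.

9.000 packets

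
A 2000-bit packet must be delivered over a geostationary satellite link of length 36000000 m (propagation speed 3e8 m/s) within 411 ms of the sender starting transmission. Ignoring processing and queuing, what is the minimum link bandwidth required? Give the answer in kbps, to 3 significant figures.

Propagation delay = 36000000 / 300000000 = 120 ms.
Transmission budget = 411 − 120 = 291 ms.
R ≥ L / t_tx = 2000 bits / 0.291 s = 6.87 kbps.

6.87 kbps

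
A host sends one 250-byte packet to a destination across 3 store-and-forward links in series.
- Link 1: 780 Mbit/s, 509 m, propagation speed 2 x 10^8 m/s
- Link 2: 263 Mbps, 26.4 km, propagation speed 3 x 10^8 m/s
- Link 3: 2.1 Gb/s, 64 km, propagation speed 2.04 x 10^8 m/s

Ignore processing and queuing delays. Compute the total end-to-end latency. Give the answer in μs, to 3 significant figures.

415 μs

L = 250 × 8 = 2000 bits.
Transmission delays (L/R per hop): 2.5641, 7.60456, 0.952381 μs; sum = 11.121 μs.
Propagation delays (d/s per hop): 2.545, 88, 313.725 μs; sum = 404.27 μs.
End-to-end = 415 μs.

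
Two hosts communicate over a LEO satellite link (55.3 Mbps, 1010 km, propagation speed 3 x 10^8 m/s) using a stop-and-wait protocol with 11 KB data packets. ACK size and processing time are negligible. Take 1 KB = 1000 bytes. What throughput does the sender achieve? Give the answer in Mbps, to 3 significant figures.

t_tx = L/R = 88000/55300000 = 0.00159132 s.
t_prop = 1010000/300000000 = 0.00336667 s; RTT = 0.00673333 s.
Cycle = t_tx + RTT = 0.00832465 s.
Throughput = L / cycle = 88000 / 0.00832465 = 10.6 Mbps.

10.6 Mbps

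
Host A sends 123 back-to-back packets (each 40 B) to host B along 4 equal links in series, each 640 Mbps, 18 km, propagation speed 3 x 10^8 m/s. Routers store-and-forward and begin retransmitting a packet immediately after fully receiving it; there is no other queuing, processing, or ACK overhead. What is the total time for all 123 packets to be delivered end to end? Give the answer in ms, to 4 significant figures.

0.3030 ms

Per-hop transmission t_tx = L/R = 320/640000000 = 0.0005 ms.
Per-hop propagation t_prop = 18000/300000000 = 0.06 ms.
Pipeline fill: first packet needs 4·t_tx to clear all hops; remaining 122 packets each add one t_tx.
Total = (4+123-1)·t_tx + 4·t_prop = 126·0.0005 + 4·0.06 = 0.3030 ms.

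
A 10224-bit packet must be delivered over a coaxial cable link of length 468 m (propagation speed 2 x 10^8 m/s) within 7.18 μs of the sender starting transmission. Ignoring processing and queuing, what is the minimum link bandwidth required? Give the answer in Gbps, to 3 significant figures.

Propagation delay = 468 / 200000000 = 2.34 μs.
Transmission budget = 7.18 − 2.34 = 4.84 μs.
R ≥ L / t_tx = 10224 bits / 4.84e-06 s = 2.11 Gbps.

2.11 Gbps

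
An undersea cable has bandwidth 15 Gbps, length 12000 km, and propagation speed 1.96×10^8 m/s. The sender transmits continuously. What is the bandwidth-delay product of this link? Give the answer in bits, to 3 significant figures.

918000000 bits

Propagation delay = 12000000 / 196000000 = 0.0612245 s.
BDP = R × t_prop = 15000000000 × 0.0612245 = 918367000 bits.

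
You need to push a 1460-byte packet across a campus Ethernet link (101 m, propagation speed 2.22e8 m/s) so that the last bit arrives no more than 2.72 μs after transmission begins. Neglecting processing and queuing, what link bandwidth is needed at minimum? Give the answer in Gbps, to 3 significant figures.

5.16 Gbps

L = 11680 bits.
Propagation delay = 101 / 2.22e+08 = 0.454955 μs.
Transmission budget = 2.72 − 0.454955 = 2.26505 μs.
R ≥ L / t_tx = 11680 bits / 2.26505e-06 s = 5.16 Gbps.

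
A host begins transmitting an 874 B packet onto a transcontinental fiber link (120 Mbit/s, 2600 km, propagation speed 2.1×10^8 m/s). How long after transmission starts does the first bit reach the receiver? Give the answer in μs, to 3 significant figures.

12400 μs

First bit experiences only propagation delay: d/s = 2600000/210000000 = 12400 μs.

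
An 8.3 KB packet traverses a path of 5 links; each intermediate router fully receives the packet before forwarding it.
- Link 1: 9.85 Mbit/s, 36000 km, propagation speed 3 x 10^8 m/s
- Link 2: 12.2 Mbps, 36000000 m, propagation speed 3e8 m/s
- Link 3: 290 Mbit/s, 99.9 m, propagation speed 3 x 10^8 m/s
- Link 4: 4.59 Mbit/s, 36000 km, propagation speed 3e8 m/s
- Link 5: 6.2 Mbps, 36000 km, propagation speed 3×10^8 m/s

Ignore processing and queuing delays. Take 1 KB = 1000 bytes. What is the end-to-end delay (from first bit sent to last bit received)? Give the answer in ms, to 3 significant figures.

518 ms

L = 66400 bits.
Transmission delays (L/R per hop): 6.74112, 5.44262, 0.228966, 14.4662, 10.7097 ms; sum = 37.5886 ms.
Propagation delays (d/s per hop): 120, 120, 0.000333, 120, 120 ms; sum = 480 ms.
End-to-end = 518 ms.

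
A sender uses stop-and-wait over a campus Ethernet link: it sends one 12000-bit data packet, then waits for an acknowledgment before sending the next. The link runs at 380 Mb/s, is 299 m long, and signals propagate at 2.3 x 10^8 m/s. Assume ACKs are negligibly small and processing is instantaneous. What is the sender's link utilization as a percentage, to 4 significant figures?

t_tx = L/R = 12000/380000000 = 3.15789e-05 s.
t_prop = 299/2.3e+08 = 1.3e-06 s; RTT = 2.6e-06 s.
Cycle = t_tx + RTT = 3.41789e-05 s.
Utilization = t_tx / cycle = 3.15789e-05/3.41789e-05 = 92.39 %.

92.39 %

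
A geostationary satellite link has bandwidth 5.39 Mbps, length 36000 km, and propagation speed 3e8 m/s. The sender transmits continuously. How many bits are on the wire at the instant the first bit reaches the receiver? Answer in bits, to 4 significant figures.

Propagation delay = 36000000 / 300000000 = 0.12 s.
BDP = R × t_prop = 5390000 × 0.12 = 646800 bits.

646800 bits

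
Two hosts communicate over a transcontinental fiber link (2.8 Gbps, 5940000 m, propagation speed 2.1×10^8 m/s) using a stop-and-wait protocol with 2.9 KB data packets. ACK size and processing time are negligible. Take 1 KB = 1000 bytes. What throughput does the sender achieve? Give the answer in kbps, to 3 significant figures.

t_tx = L/R = 23200/2800000000 = 8.28571e-06 s.
t_prop = 5940000/210000000 = 0.0282857 s; RTT = 0.0565714 s.
Cycle = t_tx + RTT = 0.0565797 s.
Throughput = L / cycle = 23200 / 0.0565797 = 410 kbps.

410 kbps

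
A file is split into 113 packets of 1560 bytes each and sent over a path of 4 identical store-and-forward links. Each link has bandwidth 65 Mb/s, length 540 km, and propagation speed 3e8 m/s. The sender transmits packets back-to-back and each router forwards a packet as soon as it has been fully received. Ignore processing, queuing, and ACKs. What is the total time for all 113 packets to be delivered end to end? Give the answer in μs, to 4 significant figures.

Per-hop transmission t_tx = L/R = 12480/65000000 = 192 μs.
Per-hop propagation t_prop = 540000/300000000 = 1800 μs.
Pipeline fill: first packet needs 4·t_tx to clear all hops; remaining 112 packets each add one t_tx.
Total = (4+113-1)·t_tx + 4·t_prop = 116·192 + 4·1800 = 29470 μs.

29470 μs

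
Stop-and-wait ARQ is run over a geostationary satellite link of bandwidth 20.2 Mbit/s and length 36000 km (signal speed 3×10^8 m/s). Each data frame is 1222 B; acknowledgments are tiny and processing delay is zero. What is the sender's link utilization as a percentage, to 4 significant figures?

0.2012 %

t_tx = L/R = 9776/20200000 = 0.00048396 s.
t_prop = 36000000/300000000 = 0.12 s; RTT = 0.24 s.
Cycle = t_tx + RTT = 0.240484 s.
Utilization = t_tx / cycle = 0.00048396/0.240484 = 0.2012 %.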